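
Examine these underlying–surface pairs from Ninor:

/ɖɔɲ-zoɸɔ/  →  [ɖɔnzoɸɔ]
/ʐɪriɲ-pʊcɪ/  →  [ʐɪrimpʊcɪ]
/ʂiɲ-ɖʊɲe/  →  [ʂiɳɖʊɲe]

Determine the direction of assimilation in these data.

regressive

Comparing underlying and surface forms, /ɲ/ → [n] is the alternation; the neighbouring /z/ is constant.
The change palatal → alveolar matches the place of the following /z/, identifying this as place assimilation.
The same holds elsewhere in the data: /ɲ/ → [m] before /p/ (palatal → bilabial, matching bilabial); /ɲ/ → [ɳ] before /ɖ/ (palatal → retroflex, matching retroflex) — only place changes, and always toward the following segment.
Since the segment that changes precedes the conditioning segment, the assimilation is regressive.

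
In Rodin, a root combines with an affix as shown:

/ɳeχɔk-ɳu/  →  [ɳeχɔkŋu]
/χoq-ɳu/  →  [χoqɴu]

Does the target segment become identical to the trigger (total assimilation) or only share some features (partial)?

partial assimilation

Comparing underlying and surface forms, /ɳ/ → [ŋ] is the alternation; the neighbouring /k/ is constant.
/ɳ/ is retroflex while /k/ is velar; the output [ŋ] is velar, matching the trigger — so the feature that spreads is place.
Manner and voice are unchanged, so the assimilation is partial, not total.
Checking the remaining alternation: /ɳ/ → [ɴ] after /q/ (retroflex → uvular, matching uvular) — only place changes, and always toward the preceding segment.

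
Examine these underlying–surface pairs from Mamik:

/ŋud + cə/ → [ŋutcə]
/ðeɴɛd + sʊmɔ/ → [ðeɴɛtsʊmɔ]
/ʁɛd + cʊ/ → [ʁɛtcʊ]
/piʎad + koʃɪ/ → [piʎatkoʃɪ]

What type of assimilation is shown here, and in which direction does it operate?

The segment that alternates is /d/, which surfaces as [t] when adjacent to /c/.
/d/ is voiced while /c/ is voiceless; the output [t] is voiceless, matching the trigger — so the feature that spreads is voicing.
Place and manner are unchanged, so the assimilation is partial, not total.
The other alternating forms pattern the same way: /d/ → [t] before /s/ (voiced → voiceless, matching voiceless); /d/ → [t] before /k/ (voiced → voiceless, matching voiceless) — only voicing changes, and always toward the following segment.
The trigger is the following segment, so the direction is regressive (anticipatory).

regressive voicing assimilation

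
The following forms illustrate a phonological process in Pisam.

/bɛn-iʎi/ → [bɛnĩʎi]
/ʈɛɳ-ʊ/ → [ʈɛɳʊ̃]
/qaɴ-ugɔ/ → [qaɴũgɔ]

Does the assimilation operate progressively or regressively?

progressive

The vowel /i/ surfaces as nasalised [ĩ] next to the preceding nasal /n/ — it has acquired the [+nasal] feature of its neighbour.
The other forms show the same pattern: /ʊ/ → [ʊ̃] after /ɳ/; /u/ → [ũ] after /ɴ/ — each time a vowel is nasalised next to a preceding nasal.
Because the conditioning nasal is to the left of the vowel that changes, the process is progressive (perseverative).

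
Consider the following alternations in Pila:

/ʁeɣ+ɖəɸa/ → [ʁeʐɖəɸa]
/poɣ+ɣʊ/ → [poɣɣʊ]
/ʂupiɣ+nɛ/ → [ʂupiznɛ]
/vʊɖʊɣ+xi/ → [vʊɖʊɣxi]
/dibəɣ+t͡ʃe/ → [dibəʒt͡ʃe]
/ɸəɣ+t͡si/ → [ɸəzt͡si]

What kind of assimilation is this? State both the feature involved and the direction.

regressive place assimilation

Comparing underlying and surface forms, /ɣ/ → [ʐ] is the alternation; the neighbouring /ɖ/ is constant.
The change velar → retroflex matches the place of the following /ɖ/, identifying this as place assimilation.
Manner and voice are unchanged, so the assimilation is partial, not total.
The other alternating forms pattern the same way: /ɣ/ → [z] before /n/ (velar → alveolar, matching alveolar); /ɣ/ → [ʒ] before /t͡ʃ/ (velar → postalveolar, matching postalveolar); /ɣ/ → [z] before /t͡s/ (velar → alveolar, matching alveolar) — only place changes, and always toward the following segment.
No alternation appears in [poɣɣʊ], [vʊɖʊɣxi]: there the adjacent consonants already agree in place (/ɣ/ and /ɣ/ are both velar; /ɣ/ and /x/ are both velar), so these forms are consistent with the same rule.
The trigger is the following segment, so the direction is regressive (anticipatory).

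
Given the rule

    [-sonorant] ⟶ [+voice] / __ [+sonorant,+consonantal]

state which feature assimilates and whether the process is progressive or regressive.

The target ([-sonorant], obstruents) acquires [+voice] next to a sonorant consonant ([+sonorant,+consonantal]) — it takes on the voicing of its neighbour, so the feature that spreads is voicing.
Since the environment is written after the underscore, the trigger follows the target; the direction is regressive.

regressive voicing assimilation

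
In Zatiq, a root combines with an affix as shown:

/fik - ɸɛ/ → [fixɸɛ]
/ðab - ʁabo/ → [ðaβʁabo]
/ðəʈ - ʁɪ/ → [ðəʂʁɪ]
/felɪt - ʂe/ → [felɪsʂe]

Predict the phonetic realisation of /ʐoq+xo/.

[ʐoχxo]

The data show regressive manner assimilation: /k/ → [x] before /ɸ/; /b/ → [β] before /ʁ/; /ʈ/ → [ʂ] before /ʁ/; /t/ → [s] before /ʂ/. In each pair only manner changes, matching the following consonant, while place and voice stay constant.
/q/ is a voiceless uvular stop. The following trigger /x/ is a fricative, so /q/ must become a fricative as well.
Changing only its manner to fricative gives [χ] — the voiceless uvular fricative.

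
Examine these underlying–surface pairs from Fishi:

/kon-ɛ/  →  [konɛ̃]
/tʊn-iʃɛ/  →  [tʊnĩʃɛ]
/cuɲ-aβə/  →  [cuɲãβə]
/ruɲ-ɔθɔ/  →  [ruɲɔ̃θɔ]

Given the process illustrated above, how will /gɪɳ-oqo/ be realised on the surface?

The data show progressive nasality assimilation (vowel nasalisation): /ɛ/ → [ɛ̃] after /n/; /i/ → [ĩ] after /n/; /a/ → [ã] after /ɲ/; /ɔ/ → [ɔ̃] after /ɲ/ — a vowel is nasalised by an immediately preceding nasal consonant.
/o/ sits next to the nasal /ɳ/ and is therefore nasalised to [õ].

[gɪɳõqo]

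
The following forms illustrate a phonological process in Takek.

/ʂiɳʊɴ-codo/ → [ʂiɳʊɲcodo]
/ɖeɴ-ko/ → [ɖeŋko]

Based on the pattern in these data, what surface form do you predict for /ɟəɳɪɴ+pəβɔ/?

The data show regressive place assimilation: /ɴ/ → [ɲ] before /c/; /ɴ/ → [ŋ] before /k/. In each pair only place changes, matching the following consonant, while manner and voice stay constant.
/ɴ/ is a voiced uvular nasal. The following trigger /p/ is bilabial, so /ɴ/ must become bilabial as well.
A voiced bilabial nasal is [m], so the surface segment is [m].

[ɟəɳɪmpəβɔ]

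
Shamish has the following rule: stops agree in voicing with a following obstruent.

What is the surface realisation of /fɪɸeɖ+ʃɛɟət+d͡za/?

[fɪɸeʈʃɛɟədd͡za]

/ɖ/ is a voiced retroflex stop. The following trigger /ʃ/ is voiceless, so /ɖ/ must become voiceless as well.
A voiceless retroflex stop is [ʈ], so the surface segment is [ʈ].
The same rule applies at the second boundary: /t/ → [d] next to /d͡z/.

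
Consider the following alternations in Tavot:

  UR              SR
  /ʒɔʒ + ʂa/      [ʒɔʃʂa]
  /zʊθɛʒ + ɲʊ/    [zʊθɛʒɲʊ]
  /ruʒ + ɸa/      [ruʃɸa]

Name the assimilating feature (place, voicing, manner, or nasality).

Comparing underlying and surface forms, /ʒ/ → [ʃ] is the alternation; the neighbouring /ʂ/ is constant.
/ʒ/ is voiced while /ʂ/ is voiceless; the output [ʃ] is voiceless, matching the trigger — so the feature that spreads is voicing.
The same holds elsewhere in the data: /ʒ/ → [ʃ] before /ɸ/ (voiced → voiceless, matching voiceless) — only voicing changes, and always toward the following segment.
Nothing changes in [zʊθɛʒɲʊ]: there the adjacent consonants already agree in voicing (/ʒ/ and /ɲ/ are both voiced), so this form is consistent with the same rule.

voicing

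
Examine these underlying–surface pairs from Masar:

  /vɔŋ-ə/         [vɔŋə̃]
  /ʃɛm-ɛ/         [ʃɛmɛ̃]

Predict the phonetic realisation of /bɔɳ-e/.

[bɔɳẽ]

The data show progressive nasality assimilation (vowel nasalisation): /ə/ → [ə̃] after /ŋ/; /ɛ/ → [ɛ̃] after /m/ — a vowel is nasalised by an immediately preceding nasal consonant.
/e/ sits next to the nasal /ɳ/ and is therefore nasalised to [ẽ].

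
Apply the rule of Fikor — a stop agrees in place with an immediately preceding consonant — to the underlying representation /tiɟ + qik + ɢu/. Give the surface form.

/q/ is a voiceless uvular stop. The preceding trigger /ɟ/ is palatal, so /q/ must become palatal as well.
Changing only its place to palatal gives [c] — the voiceless palatal stop.
The same rule applies at the second boundary: /ɢ/ → [g] next to /k/.

[tiɟcikgu]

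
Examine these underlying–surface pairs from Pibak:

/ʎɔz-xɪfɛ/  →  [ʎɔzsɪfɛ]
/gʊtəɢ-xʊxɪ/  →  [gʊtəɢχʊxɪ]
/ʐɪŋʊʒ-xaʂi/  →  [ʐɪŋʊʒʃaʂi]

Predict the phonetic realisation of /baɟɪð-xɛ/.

The data show progressive place assimilation: /x/ → [s] after /z/; /x/ → [χ] after /ɢ/; /x/ → [ʃ] after /ʒ/. In each pair only place changes, matching the preceding consonant, while manner and voice stay constant.
/x/ is a voiceless velar fricative. The preceding trigger /ð/ is dental, so /x/ must become dental as well.
A voiceless dental fricative is [θ], so the surface segment is [θ].

[baɟɪðθɛ]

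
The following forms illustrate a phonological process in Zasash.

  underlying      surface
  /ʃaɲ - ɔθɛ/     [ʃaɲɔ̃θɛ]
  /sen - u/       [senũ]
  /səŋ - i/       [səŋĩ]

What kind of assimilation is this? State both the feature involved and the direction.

The vowel /ɔ/ surfaces as nasalised [ɔ̃] next to the preceding nasal /ɲ/ — it has acquired the [+nasal] feature of its neighbour.
Likewise in the remaining data: /u/ → [ũ] after /n/; /i/ → [ĩ] after /ŋ/ — each time a vowel is nasalised next to a preceding nasal.
Because the conditioning nasal is to the left of the vowel that changes, the process is progressive (perseverative).

progressive nasality assimilation (vowel nasalisation)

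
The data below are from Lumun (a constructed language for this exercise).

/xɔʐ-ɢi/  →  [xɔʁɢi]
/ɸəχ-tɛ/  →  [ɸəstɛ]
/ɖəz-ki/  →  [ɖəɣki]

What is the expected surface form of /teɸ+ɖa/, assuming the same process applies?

[teʂɖa]

The data show regressive place assimilation: /ʐ/ → [ʁ] before /ɢ/; /χ/ → [s] before /t/; /z/ → [ɣ] before /k/. In each pair only place changes, matching the following consonant, while manner and voice stay constant.
/ɸ/ is a voiceless bilabial fricative. The following trigger /ɖ/ is retroflex, so /ɸ/ must become retroflex as well.
The voiceless retroflex fricative is [ʂ], so /ɸ/ → [ʂ].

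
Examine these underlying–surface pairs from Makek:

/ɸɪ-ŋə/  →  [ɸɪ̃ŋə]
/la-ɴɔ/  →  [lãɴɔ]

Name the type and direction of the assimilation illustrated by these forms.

regressive nasality assimilation (vowel nasalisation)

The vowel /ɪ/ surfaces as nasalised [ɪ̃] next to the following nasal /ŋ/ — it has acquired the [+nasal] feature of its neighbour.
The other form shows the same pattern: /a/ → [ã] before /ɴ/ — each time a vowel is nasalised next to a following nasal.
Because the conditioning nasal is to the right of the vowel that changes, the process is regressive (anticipatory).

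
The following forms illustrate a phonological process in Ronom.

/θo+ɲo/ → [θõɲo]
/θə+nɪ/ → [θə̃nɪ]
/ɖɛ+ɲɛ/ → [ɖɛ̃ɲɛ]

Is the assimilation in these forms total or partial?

The vowel /o/ surfaces as nasalised [õ] next to the following nasal /ɲ/ — it has acquired the [+nasal] feature of its neighbour.
Likewise in the remaining data: /ə/ → [ə̃] before /n/; /ɛ/ → [ɛ̃] before /ɲ/ — each time a vowel is nasalised next to a following nasal.

partial assimilation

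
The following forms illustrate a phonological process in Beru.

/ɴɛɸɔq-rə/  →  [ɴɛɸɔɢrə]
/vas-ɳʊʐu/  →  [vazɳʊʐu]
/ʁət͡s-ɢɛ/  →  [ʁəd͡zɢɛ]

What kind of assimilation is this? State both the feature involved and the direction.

The segment that alternates is /q/, which surfaces as [ɢ] when adjacent to /r/.
/q/ is voiceless while /r/ is voiced; the output [ɢ] is voiced, matching the trigger — so the feature that spreads is voicing.
Place and manner are unchanged, so the assimilation is partial, not total.
The same holds elsewhere in the data: /s/ → [z] before /ɳ/ (voiceless → voiced, matching voiced); /t͡s/ → [d͡z] before /ɢ/ (voiceless → voiced, matching voiced) — only voicing changes, and always toward the following segment.
Since the segment that changes precedes the conditioning segment, the assimilation is regressive.

regressive voicing assimilation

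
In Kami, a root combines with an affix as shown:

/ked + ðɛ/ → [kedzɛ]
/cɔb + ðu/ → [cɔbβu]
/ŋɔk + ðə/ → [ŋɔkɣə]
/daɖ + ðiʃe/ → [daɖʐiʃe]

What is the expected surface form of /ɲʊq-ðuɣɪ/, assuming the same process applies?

The data show progressive place assimilation: /ð/ → [z] after /d/; /ð/ → [β] after /b/; /ð/ → [ɣ] after /k/; /ð/ → [ʐ] after /ɖ/. In each pair only place changes, matching the preceding consonant, while manner and voice stay constant.
/ð/ is a voiced dental fricative. The preceding trigger /q/ is uvular, so /ð/ must become uvular as well.
Changing only its place to uvular gives [ʁ] — the voiced uvular fricative.

[ɲʊqʁuɣɪ]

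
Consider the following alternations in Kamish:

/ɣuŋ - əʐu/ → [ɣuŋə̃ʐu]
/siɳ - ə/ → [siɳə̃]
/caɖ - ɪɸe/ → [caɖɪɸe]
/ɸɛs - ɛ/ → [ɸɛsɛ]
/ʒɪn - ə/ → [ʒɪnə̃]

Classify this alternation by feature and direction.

progressive nasality assimilation (vowel nasalisation)

The vowel /ə/ surfaces as nasalised [ə̃] next to the preceding nasal /ŋ/ — it has acquired the [+nasal] feature of its neighbour.
Likewise in the remaining data: /ə/ → [ə̃] after /ɳ/; /ə/ → [ə̃] after /n/ — each time a vowel is nasalised next to a preceding nasal.
No change occurs in [caɖɪɸe], [ɸɛsɛ] because the vowel at the boundary is adjacent to an oral consonant, not a nasal (/ɪ/ next to /ɖ/; /ɛ/ next to /s/).
Because the conditioning nasal is to the left of the vowel that changes, the process is progressive (perseverative).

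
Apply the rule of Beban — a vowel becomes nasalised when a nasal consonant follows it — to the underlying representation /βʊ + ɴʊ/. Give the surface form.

The vowel /ʊ/ is adjacent to the following nasal /ɴ/, so it acquires [+nasal] and surfaces as [ʊ̃].

[βʊ̃ɴʊ]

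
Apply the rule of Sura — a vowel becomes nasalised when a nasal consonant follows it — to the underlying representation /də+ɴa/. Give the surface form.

The vowel /ə/ is adjacent to the following nasal /ɴ/, so it acquires [+nasal] and surfaces as [ə̃].

[də̃ɴa]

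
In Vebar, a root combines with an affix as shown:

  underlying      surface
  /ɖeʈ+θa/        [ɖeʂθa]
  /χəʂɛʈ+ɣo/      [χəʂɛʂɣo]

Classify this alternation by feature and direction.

regressive manner assimilation

Comparing underlying and surface forms, /ʈ/ → [ʂ] is the alternation; the neighbouring /θ/ is constant.
The change stop → fricative matches the manner of the following /θ/, identifying this as manner assimilation.
Place and voice are unchanged, so the assimilation is partial, not total.
The same holds elsewhere in the data: /ʈ/ → [ʂ] before /ɣ/ (stop → fricative, matching a fricative) — only manner changes, and always toward the following segment.
Since the segment that changes precedes the conditioning segment, the assimilation is regressive.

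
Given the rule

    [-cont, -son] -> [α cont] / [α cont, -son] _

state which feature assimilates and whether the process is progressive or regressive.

progressive manner assimilation

The rule copies [cont] (continuancy) from the environment onto the target stops; since [±cont] encodes the stop/fricative manner contrast, the assimilating dimension is manner.
The conditioning segment sits to the left of the focus bar, meaning the trigger precedes the segment that changes — progressive assimilation.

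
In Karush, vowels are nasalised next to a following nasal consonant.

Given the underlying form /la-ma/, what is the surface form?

The vowel /a/ is adjacent to the following nasal /m/, so it acquires [+nasal] and surfaces as [ã].

[lãma]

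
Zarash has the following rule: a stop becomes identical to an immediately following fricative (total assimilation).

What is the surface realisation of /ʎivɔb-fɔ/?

/b/ is the segment targeted by the rule; it sits immediately before /f/, so it assimilates completely and surfaces as [f].

[ʎivɔffɔ]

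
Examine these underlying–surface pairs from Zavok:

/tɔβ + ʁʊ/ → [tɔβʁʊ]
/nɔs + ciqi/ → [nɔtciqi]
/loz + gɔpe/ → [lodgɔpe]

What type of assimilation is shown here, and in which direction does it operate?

The segment that alternates is /s/, which surfaces as [t] when adjacent to /c/.
/s/ is a fricative while /c/ is a stop; the output [t] is a stop, matching the trigger — so the feature that spreads is manner.
Place and voice are unchanged, so the assimilation is partial, not total.
Checking the remaining alternation: /z/ → [d] before /g/ (fricative → stop, matching a stop) — only manner changes, and always toward the following segment.
Nothing changes in [tɔβʁʊ]: there the adjacent consonants already agree in manner (/β/ and /ʁ/ are both fricatives), so this form is consistent with the same rule.
The trigger is the following segment, so the direction is regressive (anticipatory).

regressive manner assimilation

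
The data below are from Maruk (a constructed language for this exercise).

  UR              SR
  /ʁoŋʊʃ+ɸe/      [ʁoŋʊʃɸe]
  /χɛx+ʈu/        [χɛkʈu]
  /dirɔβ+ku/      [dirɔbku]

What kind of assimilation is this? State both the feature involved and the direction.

The segment that alternates is /x/, which surfaces as [k] when adjacent to /ʈ/.
/x/ is a fricative while /ʈ/ is a stop; the output [k] is a stop, matching the trigger — so the feature that spreads is manner.
Place and voice are unchanged, so the assimilation is partial, not total.
Checking the remaining alternation: /β/ → [b] before /k/ (fricative → stop, matching a stop) — only manner changes, and always toward the following segment.
No alternation appears in [ʁoŋʊʃɸe]: there the adjacent consonants already agree in manner (/ʃ/ and /ɸ/ are both fricatives), so this form is consistent with the same rule.
Since the segment that changes precedes the conditioning segment, the assimilation is regressive.

regressive manner assimilation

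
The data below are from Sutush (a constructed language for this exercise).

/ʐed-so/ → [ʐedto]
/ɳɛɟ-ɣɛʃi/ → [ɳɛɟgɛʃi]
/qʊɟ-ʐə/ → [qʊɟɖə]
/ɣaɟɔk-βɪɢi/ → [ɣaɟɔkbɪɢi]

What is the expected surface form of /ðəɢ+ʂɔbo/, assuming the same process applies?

The data show progressive manner assimilation: /s/ → [t] after /d/; /ɣ/ → [g] after /ɟ/; /ʐ/ → [ɖ] after /ɟ/; /β/ → [b] after /k/. In each pair only manner changes, matching the preceding consonant, while place and voice stay constant.
The rule targets /ʂ/ (voiceless retroflex fricative), which sits after the trigger /ɢ/ (stop).
Changing only its manner to stop gives [ʈ] — the voiceless retroflex stop.

[ðəɢʈɔbo]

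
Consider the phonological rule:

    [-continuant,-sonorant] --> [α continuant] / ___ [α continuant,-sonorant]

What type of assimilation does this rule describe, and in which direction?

The rule copies [continuant] (continuancy) from the environment onto the target stops; since [±continuant] encodes the stop/fricative manner contrast, the assimilating dimension is manner.
Since the environment is written after the underscore, the trigger follows the target; the direction is regressive.

regressive manner assimilation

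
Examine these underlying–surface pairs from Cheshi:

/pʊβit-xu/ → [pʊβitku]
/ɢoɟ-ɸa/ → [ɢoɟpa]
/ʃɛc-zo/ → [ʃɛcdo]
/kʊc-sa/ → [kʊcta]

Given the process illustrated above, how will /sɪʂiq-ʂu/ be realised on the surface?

[sɪʂiqʈu]

The data show progressive manner assimilation: /x/ → [k] after /t/; /ɸ/ → [p] after /ɟ/; /z/ → [d] after /c/; /s/ → [t] after /c/. In each pair only manner changes, matching the preceding consonant, while place and voice stay constant.
/ʂ/ is a voiceless retroflex fricative. The preceding trigger /q/ is a stop, so /ʂ/ must become a stop as well.
Changing only its manner to stop gives [ʈ] — the voiceless retroflex stop.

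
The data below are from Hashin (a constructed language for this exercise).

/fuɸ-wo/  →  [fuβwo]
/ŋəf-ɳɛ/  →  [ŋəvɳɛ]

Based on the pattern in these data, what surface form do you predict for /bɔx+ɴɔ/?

[bɔɣɴɔ]

The data show regressive voicing assimilation: /ɸ/ → [β] before /w/; /f/ → [v] before /ɳ/. In each pair only voicing changes, matching the following consonant, while place and manner stay constant.
/x/ is a voiceless velar fricative. The following trigger /ɴ/ is voiced, so /x/ must become voiced as well.
The voiced velar fricative is [ɣ], so /x/ → [ɣ].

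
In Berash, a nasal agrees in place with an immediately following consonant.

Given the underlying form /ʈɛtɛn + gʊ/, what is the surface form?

[ʈɛtɛŋgʊ]

The rule targets /n/ (voiced alveolar nasal), which sits before the trigger /g/ (velar).
A voiced velar nasal is [ŋ], so the surface segment is [ŋ].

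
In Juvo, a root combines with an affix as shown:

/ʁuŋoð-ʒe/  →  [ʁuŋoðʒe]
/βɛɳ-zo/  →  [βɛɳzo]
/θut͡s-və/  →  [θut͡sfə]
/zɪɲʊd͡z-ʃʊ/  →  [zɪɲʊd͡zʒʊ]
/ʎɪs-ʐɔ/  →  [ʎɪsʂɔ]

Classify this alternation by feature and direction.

Underlying /v/ is realised as [f] next to /t͡s/; /t͡s/ itself does not change.
/v/ is voiced while /t͡s/ is voiceless; the output [f] is voiceless, matching the trigger — so the feature that spreads is voicing.
Place and manner are unchanged, so the assimilation is partial, not total.
Checking the remaining alternations: /ʃ/ → [ʒ] after /d͡z/ (voiceless → voiced, matching voiced); /ʐ/ → [ʂ] after /s/ (voiced → voiceless, matching voiceless) — only voicing changes, and always toward the preceding segment.
Nothing changes in [ʁuŋoðʒe], [βɛɳzo]: there the adjacent consonants already agree in voicing (/ʒ/ and /ð/ are both voiced; /z/ and /ɳ/ are both voiced), so these forms are consistent with the same rule.
Since the segment that changes follows the conditioning segment, the assimilation is progressive.

progressive voicing assimilation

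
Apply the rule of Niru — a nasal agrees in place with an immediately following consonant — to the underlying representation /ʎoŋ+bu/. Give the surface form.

[ʎombu]

The rule targets /ŋ/ (voiced velar nasal), which sits before the trigger /b/ (bilabial).
A voiced bilabial nasal is [m], so the surface segment is [m].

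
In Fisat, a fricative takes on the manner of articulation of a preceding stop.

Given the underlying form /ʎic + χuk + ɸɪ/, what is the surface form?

[ʎicqukpɪ]

The rule targets /χ/ (voiceless uvular fricative), which sits after the trigger /c/ (stop).
A voiceless uvular stop is [q], so the surface segment is [q].
At the second juncture, /ɸ/ likewise becomes [p] adjacent to /k/.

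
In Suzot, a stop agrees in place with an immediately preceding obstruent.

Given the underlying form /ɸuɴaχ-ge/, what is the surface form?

/g/ is a voiced velar stop. The preceding trigger /χ/ is uvular, so /g/ must become uvular as well.
The voiced uvular stop is [ɢ], so /g/ → [ɢ].

[ɸuɴaχɢe]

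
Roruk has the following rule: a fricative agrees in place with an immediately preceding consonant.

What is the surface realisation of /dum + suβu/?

The rule targets /s/ (voiceless alveolar fricative), which sits after the trigger /m/ (bilabial).
Changing only its place to bilabial gives [ɸ] — the voiceless bilabial fricative.

[dumɸuβu]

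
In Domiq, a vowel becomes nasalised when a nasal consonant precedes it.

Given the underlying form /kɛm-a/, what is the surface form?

[kɛmã]

The vowel /a/ is adjacent to the preceding nasal /m/, so it acquires [+nasal] and surfaces as [ã].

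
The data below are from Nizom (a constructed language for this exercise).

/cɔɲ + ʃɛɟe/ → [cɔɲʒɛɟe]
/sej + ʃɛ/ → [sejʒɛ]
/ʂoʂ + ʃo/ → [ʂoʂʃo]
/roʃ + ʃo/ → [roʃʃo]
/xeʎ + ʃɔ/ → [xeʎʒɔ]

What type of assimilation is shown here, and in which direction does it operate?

progressive voicing assimilation

Underlying /ʃ/ is realised as [ʒ] next to /ɲ/; /ɲ/ itself does not change.
The change voiceless → voiced matches the voicing of the preceding /ɲ/, identifying this as voicing assimilation.
Place and manner are unchanged, so the assimilation is partial, not total.
Checking the remaining alternations: /ʃ/ → [ʒ] after /j/ (voiceless → voiced, matching voiced); /ʃ/ → [ʒ] after /ʎ/ (voiceless → voiced, matching voiced) — only voicing changes, and always toward the preceding segment.
No alternation appears in [ʂoʂʃo], [roʃʃo]: there the adjacent consonants already agree in voicing (/ʃ/ and /ʂ/ are both voiceless; /ʃ/ and /ʃ/ are both voiceless), so these forms are consistent with the same rule.
The trigger is the preceding segment, so the direction is progressive (perseverative).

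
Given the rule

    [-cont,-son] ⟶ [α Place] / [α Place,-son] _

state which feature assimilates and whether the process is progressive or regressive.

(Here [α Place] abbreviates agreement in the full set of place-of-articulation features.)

The rule copies the place features (abbreviated [Place]) from the environment onto the target, so the assimilating feature is place.
The conditioning segment sits to the left of the focus bar, meaning the trigger precedes the segment that changes — progressive assimilation.

progressive place assimilation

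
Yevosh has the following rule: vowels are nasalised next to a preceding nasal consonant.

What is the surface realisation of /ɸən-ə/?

[ɸənə̃]

/ə/ sits next to the nasal /n/ and is therefore nasalised to [ə̃].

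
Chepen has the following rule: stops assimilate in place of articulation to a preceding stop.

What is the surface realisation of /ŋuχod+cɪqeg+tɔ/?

/c/ is a voiceless palatal stop. The preceding trigger /d/ is alveolar, so /c/ must become alveolar as well.
The voiceless alveolar stop is [t], so /c/ → [t].
The same rule applies at the second boundary: /t/ → [k] next to /g/.

[ŋuχodtɪqegkɔ]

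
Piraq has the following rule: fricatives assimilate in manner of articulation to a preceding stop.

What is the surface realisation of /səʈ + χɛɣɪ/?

[səʈqɛɣɪ]

The rule targets /χ/ (voiceless uvular fricative), which sits after the trigger /ʈ/ (stop).
A voiceless uvular stop is [q], so the surface segment is [q].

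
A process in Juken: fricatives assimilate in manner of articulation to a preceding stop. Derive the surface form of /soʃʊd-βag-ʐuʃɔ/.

The rule targets /β/ (voiced bilabial fricative), which sits after the trigger /d/ (stop).
A voiced bilabial stop is [b], so the surface segment is [b].
The same rule applies at the second boundary: /ʐ/ → [ɖ] next to /g/.

[soʃʊdbagɖuʃɔ]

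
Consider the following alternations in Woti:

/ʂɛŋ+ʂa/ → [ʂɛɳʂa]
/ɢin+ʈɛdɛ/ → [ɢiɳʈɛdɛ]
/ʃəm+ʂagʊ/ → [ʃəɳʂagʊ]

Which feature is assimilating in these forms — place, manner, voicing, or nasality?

place

Comparing underlying and surface forms, /ŋ/ → [ɳ] is the alternation; the neighbouring /ʂ/ is constant.
The change velar → retroflex matches the place of the following /ʂ/, identifying this as place assimilation.
The same holds elsewhere in the data: /n/ → [ɳ] before /ʈ/ (alveolar → retroflex, matching retroflex); /m/ → [ɳ] before /ʂ/ (bilabial → retroflex, matching retroflex) — only place changes, and always toward the following segment.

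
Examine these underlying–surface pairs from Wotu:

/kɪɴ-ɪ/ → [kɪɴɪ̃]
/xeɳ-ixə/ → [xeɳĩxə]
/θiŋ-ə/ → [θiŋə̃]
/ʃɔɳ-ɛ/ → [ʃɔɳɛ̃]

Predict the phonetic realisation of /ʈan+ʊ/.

The data show progressive nasality assimilation (vowel nasalisation): /ɪ/ → [ɪ̃] after /ɴ/; /i/ → [ĩ] after /ɳ/; /ə/ → [ə̃] after /ŋ/; /ɛ/ → [ɛ̃] after /ɳ/ — a vowel is nasalised by an immediately preceding nasal consonant.
/ʊ/ sits next to the nasal /n/ and is therefore nasalised to [ʊ̃].

[ʈanʊ̃]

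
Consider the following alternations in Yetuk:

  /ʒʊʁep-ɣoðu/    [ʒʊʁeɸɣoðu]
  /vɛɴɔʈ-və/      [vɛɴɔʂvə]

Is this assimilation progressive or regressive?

regressive

The segment that alternates is /p/, which surfaces as [ɸ] when adjacent to /ɣ/.
/p/ is a stop while /ɣ/ is a fricative; the output [ɸ] is a fricative, matching the trigger — so the feature that spreads is manner.
Checking the remaining alternation: /ʈ/ → [ʂ] before /v/ (stop → fricative, matching a fricative) — only manner changes, and always toward the following segment.
The trigger is the following segment, so the direction is regressive (anticipatory).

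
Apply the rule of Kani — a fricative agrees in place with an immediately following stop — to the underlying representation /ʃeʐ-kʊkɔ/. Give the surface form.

The rule targets /ʐ/ (voiced retroflex fricative), which sits before the trigger /k/ (velar).
Changing only its place to velar gives [ɣ] — the voiced velar fricative.

[ʃeɣkʊkɔ]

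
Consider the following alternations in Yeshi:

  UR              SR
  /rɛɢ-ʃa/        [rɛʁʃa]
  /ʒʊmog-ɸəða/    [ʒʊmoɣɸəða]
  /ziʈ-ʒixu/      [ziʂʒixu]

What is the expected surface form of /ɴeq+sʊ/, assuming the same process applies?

[ɴeχsʊ]

The data show regressive manner assimilation: /ɢ/ → [ʁ] before /ʃ/; /g/ → [ɣ] before /ɸ/; /ʈ/ → [ʂ] before /ʒ/. In each pair only manner changes, matching the following consonant, while place and voice stay constant.
/q/ is a voiceless uvular stop. The following trigger /s/ is a fricative, so /q/ must become a fricative as well.
The voiceless uvular fricative is [χ], so /q/ → [χ].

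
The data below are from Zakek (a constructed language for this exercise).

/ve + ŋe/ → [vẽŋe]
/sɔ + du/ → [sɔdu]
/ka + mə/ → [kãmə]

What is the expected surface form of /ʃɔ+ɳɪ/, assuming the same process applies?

The data show regressive nasality assimilation (vowel nasalisation): /e/ → [ẽ] before /ŋ/; /a/ → [ã] before /m/ — a vowel is nasalised by an immediately following nasal consonant.
No change occurs in [sɔdu] because the vowel at the boundary is adjacent to an oral consonant, not a nasal (/ɔ/ next to /d/).
/ɔ/ sits next to the nasal /ɳ/ and is therefore nasalised to [ɔ̃].

[ʃɔ̃ɳɪ]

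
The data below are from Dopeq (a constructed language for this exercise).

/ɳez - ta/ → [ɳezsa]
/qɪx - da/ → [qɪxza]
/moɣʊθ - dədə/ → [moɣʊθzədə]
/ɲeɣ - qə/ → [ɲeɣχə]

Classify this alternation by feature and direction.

Underlying /t/ is realised as [s] next to /z/; /z/ itself does not change.
The change stop → fricative matches the manner of the preceding /z/, identifying this as manner assimilation.
Place and voice are unchanged, so the assimilation is partial, not total.
The same holds elsewhere in the data: /d/ → [z] after /x/ (stop → fricative, matching a fricative); /d/ → [z] after /θ/ (stop → fricative, matching a fricative); /q/ → [χ] after /ɣ/ (stop → fricative, matching a fricative) — only manner changes, and always toward the preceding segment.
Since the segment that changes follows the conditioning segment, the assimilation is progressive.

progressive manner assimilation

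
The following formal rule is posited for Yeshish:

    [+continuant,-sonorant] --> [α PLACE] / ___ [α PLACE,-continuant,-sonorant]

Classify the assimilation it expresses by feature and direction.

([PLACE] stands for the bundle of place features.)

The rule copies the place features (abbreviated [PLACE]) from the environment onto the target, so the assimilating feature is place.
The conditioning segment sits to the right of the focus bar, meaning the trigger follows the segment that changes — regressive assimilation.

regressive place assimilation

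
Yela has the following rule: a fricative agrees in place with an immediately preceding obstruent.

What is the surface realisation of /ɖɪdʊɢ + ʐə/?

The rule targets /ʐ/ (voiced retroflex fricative), which sits after the trigger /ɢ/ (uvular).
A voiced uvular fricative is [ʁ], so the surface segment is [ʁ].

[ɖɪdʊɢʁə]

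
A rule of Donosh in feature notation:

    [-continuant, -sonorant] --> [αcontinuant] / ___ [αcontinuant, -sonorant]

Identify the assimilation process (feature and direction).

regressive manner assimilation

The shared variable α links the value of [continuant] on the target to that of the neighbouring obstruent. [continuant] distinguishes stops from fricatives — a manner-of-articulation feature — so this is manner assimilation.
Since the environment is written after the underscore, the trigger follows the target; the direction is regressive.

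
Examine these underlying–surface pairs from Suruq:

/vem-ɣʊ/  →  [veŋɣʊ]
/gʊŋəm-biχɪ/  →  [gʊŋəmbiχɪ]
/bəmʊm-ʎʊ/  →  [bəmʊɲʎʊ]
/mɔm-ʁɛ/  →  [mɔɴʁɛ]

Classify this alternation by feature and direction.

regressive place assimilation

The segment that alternates is /m/, which surfaces as [ŋ] when adjacent to /ɣ/.
The change bilabial → velar matches the place of the following /ɣ/, identifying this as place assimilation.
Manner and voice are unchanged, so the assimilation is partial, not total.
Checking the remaining alternations: /m/ → [ɲ] before /ʎ/ (bilabial → palatal, matching palatal); /m/ → [ɴ] before /ʁ/ (bilabial → uvular, matching uvular) — only place changes, and always toward the following segment.
Nothing changes in [gʊŋəmbiχɪ]: there the adjacent consonants already agree in place (/m/ and /b/ are both bilabial), so this form is consistent with the same rule.
The trigger is the following segment, so the direction is regressive (anticipatory).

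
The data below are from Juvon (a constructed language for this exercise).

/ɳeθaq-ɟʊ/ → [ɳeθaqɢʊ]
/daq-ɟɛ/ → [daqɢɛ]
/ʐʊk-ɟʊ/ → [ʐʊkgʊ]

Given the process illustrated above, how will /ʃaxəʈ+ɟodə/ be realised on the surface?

[ʃaxəʈɖodə]

The data show progressive place assimilation: /ɟ/ → [ɢ] after /q/; /ɟ/ → [g] after /k/. In each pair only place changes, matching the preceding consonant, while manner and voice stay constant.
/ɟ/ is a voiced palatal stop. The preceding trigger /ʈ/ is retroflex, so /ɟ/ must become retroflex as well.
The voiced retroflex stop is [ɖ], so /ɟ/ → [ɖ].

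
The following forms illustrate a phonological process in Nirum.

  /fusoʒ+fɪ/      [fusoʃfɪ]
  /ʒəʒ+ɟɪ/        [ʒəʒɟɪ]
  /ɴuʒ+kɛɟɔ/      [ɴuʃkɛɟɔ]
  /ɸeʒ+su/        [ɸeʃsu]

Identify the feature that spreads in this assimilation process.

voicing

Comparing underlying and surface forms, /ʒ/ → [ʃ] is the alternation; the neighbouring /f/ is constant.
The change voiced → voiceless matches the voicing of the following /f/, identifying this as voicing assimilation.
The other alternating forms pattern the same way: /ʒ/ → [ʃ] before /k/ (voiced → voiceless, matching voiceless); /ʒ/ → [ʃ] before /s/ (voiced → voiceless, matching voiceless) — only voicing changes, and always toward the following segment.
Nothing changes in [ʒəʒɟɪ]: there the adjacent consonants already agree in voicing (/ʒ/ and /ɟ/ are both voiced), so this form is consistent with the same rule.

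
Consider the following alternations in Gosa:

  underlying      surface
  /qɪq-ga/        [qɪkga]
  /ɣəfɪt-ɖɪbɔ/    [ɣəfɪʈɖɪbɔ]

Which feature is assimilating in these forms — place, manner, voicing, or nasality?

place

Comparing underlying and surface forms, /q/ → [k] is the alternation; the neighbouring /g/ is constant.
The change uvular → velar matches the place of the following /g/, identifying this as place assimilation.
The same holds elsewhere in the data: /t/ → [ʈ] before /ɖ/ (alveolar → retroflex, matching retroflex) — only place changes, and always toward the following segment.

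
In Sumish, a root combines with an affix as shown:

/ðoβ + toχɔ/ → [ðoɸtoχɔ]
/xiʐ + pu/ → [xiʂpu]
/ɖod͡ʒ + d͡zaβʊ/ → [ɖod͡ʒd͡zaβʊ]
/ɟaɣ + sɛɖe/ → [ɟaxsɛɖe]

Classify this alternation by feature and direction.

regressive voicing assimilation

The segment that alternates is /β/, which surfaces as [ɸ] when adjacent to /t/.
/β/ is voiced while /t/ is voiceless; the output [ɸ] is voiceless, matching the trigger — so the feature that spreads is voicing.
Place and manner are unchanged, so the assimilation is partial, not total.
The same holds elsewhere in the data: /ʐ/ → [ʂ] before /p/ (voiced → voiceless, matching voiceless); /ɣ/ → [x] before /s/ (voiced → voiceless, matching voiceless) — only voicing changes, and always toward the following segment.
No alternation appears in [ɖod͡ʒd͡zaβʊ]: there the adjacent consonants already agree in voicing (/d͡ʒ/ and /d͡z/ are both voiced), so this form is consistent with the same rule.
Since the segment that changes precedes the conditioning segment, the assimilation is regressive.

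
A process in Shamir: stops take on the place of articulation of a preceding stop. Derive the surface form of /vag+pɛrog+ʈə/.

[vagkɛrogkə]

The rule targets /p/ (voiceless bilabial stop), which sits after the trigger /g/ (velar).
The voiceless velar stop is [k], so /p/ → [k].
The same rule applies at the second boundary: /ʈ/ → [k] next to /g/.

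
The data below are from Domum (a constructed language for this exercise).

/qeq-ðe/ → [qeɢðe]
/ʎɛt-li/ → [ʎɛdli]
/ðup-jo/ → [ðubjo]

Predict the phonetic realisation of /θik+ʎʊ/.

The data show regressive voicing assimilation: /q/ → [ɢ] before /ð/; /t/ → [d] before /l/; /p/ → [b] before /j/. In each pair only voicing changes, matching the following consonant, while place and manner stay constant.
The rule targets /k/ (voiceless velar stop), which sits before the trigger /ʎ/ (voiced).
A voiced velar stop is [g], so the surface segment is [g].

[θigʎʊ]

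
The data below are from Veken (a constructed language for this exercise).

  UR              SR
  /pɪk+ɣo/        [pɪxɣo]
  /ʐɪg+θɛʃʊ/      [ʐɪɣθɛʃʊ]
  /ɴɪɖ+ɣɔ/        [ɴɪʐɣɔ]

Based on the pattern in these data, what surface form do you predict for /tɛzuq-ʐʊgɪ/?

The data show regressive manner assimilation: /k/ → [x] before /ɣ/; /g/ → [ɣ] before /θ/; /ɖ/ → [ʐ] before /ɣ/. In each pair only manner changes, matching the following consonant, while place and voice stay constant.
The rule targets /q/ (voiceless uvular stop), which sits before the trigger /ʐ/ (fricative).
A voiceless uvular fricative is [χ], so the surface segment is [χ].

[tɛzuχʐʊgɪ]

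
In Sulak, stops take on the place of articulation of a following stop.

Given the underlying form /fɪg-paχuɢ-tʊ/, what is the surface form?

/g/ is a voiced velar stop. The following trigger /p/ is bilabial, so /g/ must become bilabial as well.
The voiced bilabial stop is [b], so /g/ → [b].
At the second juncture, /ɢ/ likewise becomes [d] adjacent to /t/.

[fɪbpaχudtʊ]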